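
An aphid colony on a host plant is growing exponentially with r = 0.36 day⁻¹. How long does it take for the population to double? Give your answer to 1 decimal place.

Doubling time t_d = ln(2)/r = 0.6931/0.36 = 1.9254.

1.9 days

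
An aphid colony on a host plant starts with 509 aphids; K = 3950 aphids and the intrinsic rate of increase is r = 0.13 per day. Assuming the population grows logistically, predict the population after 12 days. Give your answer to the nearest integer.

1632 aphids

A = (K − N₀)/N₀ = (3950 − 509)/509 = 6.7603.
N(t) = K/(1 + A·e^(−rt)) = 3950/(1 + 6.7603×e^(−0.13×12)).
e^(−1.56) = 0.21014; denominator = 1 + 6.7603×0.21014 = 2.4206.
N = 3950/2.4206 = 1631.84.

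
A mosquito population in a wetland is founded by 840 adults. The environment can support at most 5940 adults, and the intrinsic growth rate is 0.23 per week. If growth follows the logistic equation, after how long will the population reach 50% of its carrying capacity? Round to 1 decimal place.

7.8 weeks

A = (K − N₀)/N₀ = (5940 − 840)/840 = 6.0714.
Solve 5940/(1 + 6.0714·e^(−0.23t)) = 2970: 1 + 6.0714·e^(−0.23t) = 2, so e^(−0.23t) = 0.164706.
−0.23·t = ln(0.164706) = -1.8036, so t = 1.8036/0.23 = 7.8417.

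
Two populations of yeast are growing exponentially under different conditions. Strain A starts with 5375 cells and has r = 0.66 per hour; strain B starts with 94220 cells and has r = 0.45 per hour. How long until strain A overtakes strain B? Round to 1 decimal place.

13.6 hours

Set 5375·e^(0.66t) = 94220·e^(0.45t).
e^((0.66 − 0.45)t) = 94220/5375 → e^(0.21·t) = 17.529.
0.21·t = ln(17.529) = 2.8639, so t = 2.8639/0.21 = 13.637.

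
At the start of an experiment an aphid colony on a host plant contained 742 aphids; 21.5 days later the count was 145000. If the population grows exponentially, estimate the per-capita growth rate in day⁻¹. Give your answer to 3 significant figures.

0.245 per day

From N(t) = N₀·e^(rt): e^(r·21.5) = 145000/742 = 195.42.
r·21.5 = ln(195.42) = 5.2751, so r = 5.2751/21.5 = 0.24536.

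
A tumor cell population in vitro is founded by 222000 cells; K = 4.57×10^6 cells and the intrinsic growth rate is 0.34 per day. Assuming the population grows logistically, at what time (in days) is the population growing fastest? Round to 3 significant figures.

8.75 days

Logistic growth is fastest at N = K/2 = 2.285×10^6.
A = (K − N₀)/N₀ = 19.586. Set K/(1 + A·e^(−rt)) = K/2 → A·e^(−rt) = 1.
e^(−0.34t) = 1/19.586 = 0.051058, so t = ln(19.586)/0.34 = 2.9748/0.34 = 8.7494.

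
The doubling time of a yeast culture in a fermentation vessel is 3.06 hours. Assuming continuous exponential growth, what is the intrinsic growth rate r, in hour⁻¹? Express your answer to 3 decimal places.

0.227 per hour

r = ln(2)/t_d = 0.6931/3.06 = 0.22652.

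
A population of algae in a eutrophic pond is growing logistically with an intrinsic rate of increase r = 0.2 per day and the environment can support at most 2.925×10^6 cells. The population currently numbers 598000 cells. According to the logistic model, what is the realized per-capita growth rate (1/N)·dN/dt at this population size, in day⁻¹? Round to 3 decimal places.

0.159 per day

(1/N)·dN/dt = r(1 − N/K) = 0.2 × (1 − 598000/2.925×10^6).
= 0.2 × 0.79556 = 0.15911.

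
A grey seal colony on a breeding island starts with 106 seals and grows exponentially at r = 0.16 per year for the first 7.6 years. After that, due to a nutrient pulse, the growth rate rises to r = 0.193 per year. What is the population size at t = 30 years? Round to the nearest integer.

26974 seals

Phase 1: N(7.6) = 106·e^(0.16×7.6) = 106·e^1.216 = 357.609.
Phase 2 runs for 30 − 7.6 = 22.4 years at r = 0.193.
N(30) = 357.609·e^(0.193×22.4) = 357.609·e^4.323 = 26974.3.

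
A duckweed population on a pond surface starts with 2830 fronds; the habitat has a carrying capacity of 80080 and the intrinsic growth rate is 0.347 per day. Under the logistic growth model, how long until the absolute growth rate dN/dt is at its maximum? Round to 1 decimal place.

Logistic growth is fastest at N = K/2 = 40040.
A = (K − N₀)/N₀ = 27.297. Set K/(1 + A·e^(−rt)) = K/2 → A·e^(−rt) = 1.
e^(−0.347t) = 1/27.297 = 0.0366343, so t = ln(27.297)/0.347 = 3.3068/0.347 = 9.5296.

9.5 days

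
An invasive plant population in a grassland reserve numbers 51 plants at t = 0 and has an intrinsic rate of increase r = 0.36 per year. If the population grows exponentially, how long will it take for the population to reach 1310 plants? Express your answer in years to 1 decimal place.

9.0 years

Set N₀·e^(rt) = 1310: e^(0.36·t) = 1310/51 = 25.686.
0.36·t = ln(25.686) = 3.246, so t = 3.246/0.36 = 9.0165.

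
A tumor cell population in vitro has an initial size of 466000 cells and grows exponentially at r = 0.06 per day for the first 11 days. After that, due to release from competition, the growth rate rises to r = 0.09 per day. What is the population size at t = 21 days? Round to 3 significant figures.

2220000 cells

Phase 1: N(11) = 466000·e^(0.06×11) = 466000·e^0.66 = 901613.
Phase 2 runs for 21 − 11 = 10 days at r = 0.09.
N(21) = 901613·e^(0.09×10) = 901613·e^0.9 = 2.217611×10^6.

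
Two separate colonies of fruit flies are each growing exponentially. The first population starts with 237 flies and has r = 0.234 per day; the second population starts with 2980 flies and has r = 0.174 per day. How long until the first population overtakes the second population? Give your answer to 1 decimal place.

42.2 days

Set 237·e^(0.234t) = 2980·e^(0.174t).
e^((0.234 − 0.174)t) = 2980/237 → e^(0.06·t) = 12.574.
0.06·t = ln(12.574) = 2.5316, so t = 2.5316/0.06 = 42.194.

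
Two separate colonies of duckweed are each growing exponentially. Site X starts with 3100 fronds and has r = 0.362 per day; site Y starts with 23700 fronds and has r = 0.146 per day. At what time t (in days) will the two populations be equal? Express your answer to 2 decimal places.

9.42 days

Set 3100·e^(0.362t) = 23700·e^(0.146t).
e^((0.362 − 0.146)t) = 23700/3100 → e^(0.216·t) = 7.6452.
0.216·t = ln(7.6452) = 2.0341, so t = 2.0341/0.216 = 9.417.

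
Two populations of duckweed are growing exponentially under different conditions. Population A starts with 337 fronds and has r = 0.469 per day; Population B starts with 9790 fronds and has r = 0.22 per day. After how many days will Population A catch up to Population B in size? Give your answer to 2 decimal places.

13.53 days

Set 337·e^(0.469t) = 9790·e^(0.22t).
e^((0.469 − 0.22)t) = 9790/337 → e^(0.249·t) = 29.05.
0.249·t = ln(29.05) = 3.369, so t = 3.369/0.249 = 13.53.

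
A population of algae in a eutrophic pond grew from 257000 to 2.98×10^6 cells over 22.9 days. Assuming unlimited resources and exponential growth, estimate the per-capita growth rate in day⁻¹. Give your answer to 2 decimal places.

0.11 per day

From N(t) = N₀·e^(rt): e^(r·22.9) = 2.98×10^6/257000 = 11.595.
r·22.9 = ln(11.595) = 2.4506, so r = 2.4506/22.9 = 0.10701.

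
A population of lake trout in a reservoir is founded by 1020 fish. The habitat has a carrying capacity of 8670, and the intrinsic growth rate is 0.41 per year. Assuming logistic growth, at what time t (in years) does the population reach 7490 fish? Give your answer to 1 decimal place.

9.4 years

A = (K − N₀)/N₀ = (8670 − 1020)/1020 = 7.5.
Solve 8670/(1 + 7.5·e^(−0.41t)) = 7490: 1 + 7.5·e^(−0.41t) = 1.1575, so e^(−0.41t) = 0.0210058.
−0.41·t = ln(0.0210058) = -3.863, so t = 3.863/0.41 = 9.4218.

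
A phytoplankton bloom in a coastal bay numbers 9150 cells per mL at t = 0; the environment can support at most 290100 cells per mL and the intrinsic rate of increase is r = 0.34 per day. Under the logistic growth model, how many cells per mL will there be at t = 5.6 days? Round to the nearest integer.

A = (K − N₀)/N₀ = (290100 − 9150)/9150 = 30.705.
N(t) = K/(1 + A·e^(−rt)) = 290100/(1 + 30.705×e^(−0.34×5.6)).
e^(−1.904) = 0.14897; denominator = 1 + 30.705×0.14897 = 5.5742.
N = 290100/5.5742 = 52043.7.

52044 cells per mL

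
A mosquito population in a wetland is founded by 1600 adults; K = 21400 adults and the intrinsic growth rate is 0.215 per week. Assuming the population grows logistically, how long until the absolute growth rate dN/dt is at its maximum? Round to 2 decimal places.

11.70 weeks

Logistic growth is fastest at N = K/2 = 10700.
A = (K − N₀)/N₀ = 12.375. Set K/(1 + A·e^(−rt)) = K/2 → A·e^(−rt) = 1.
e^(−0.215t) = 1/12.375 = 0.0808081, so t = ln(12.375)/0.215 = 2.5157/0.215 = 11.701.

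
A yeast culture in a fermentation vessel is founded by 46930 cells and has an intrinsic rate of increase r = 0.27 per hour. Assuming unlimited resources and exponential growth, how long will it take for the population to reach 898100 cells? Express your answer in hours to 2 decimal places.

Set N₀·e^(rt) = 898100: e^(0.27·t) = 898100/46930 = 19.137.
0.27·t = ln(19.137) = 2.9516, so t = 2.9516/0.27 = 10.932.

10.93 hours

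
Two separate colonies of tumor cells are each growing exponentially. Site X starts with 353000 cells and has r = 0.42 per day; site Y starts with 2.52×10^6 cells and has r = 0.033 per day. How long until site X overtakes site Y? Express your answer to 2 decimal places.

Set 353000·e^(0.42t) = 2.52×10^6·e^(0.033t).
e^((0.42 − 0.033)t) = 2.52×10^6/353000 → e^(0.387·t) = 7.1388.
0.387·t = ln(7.1388) = 1.9655, so t = 1.9655/0.387 = 5.0789.

5.08 days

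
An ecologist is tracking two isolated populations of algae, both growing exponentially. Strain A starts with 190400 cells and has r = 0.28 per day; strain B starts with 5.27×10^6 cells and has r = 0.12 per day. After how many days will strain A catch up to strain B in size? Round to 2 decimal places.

Set 190400·e^(0.28t) = 5.27×10^6·e^(0.12t).
e^((0.28 − 0.12)t) = 5.27×10^6/190400 → e^(0.16·t) = 27.679.
0.16·t = ln(27.679) = 3.3207, so t = 3.3207/0.16 = 20.754.

20.75 days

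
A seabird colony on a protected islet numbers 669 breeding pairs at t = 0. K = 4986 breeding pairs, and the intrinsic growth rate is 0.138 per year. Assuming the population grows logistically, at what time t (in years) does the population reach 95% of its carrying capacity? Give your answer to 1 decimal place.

34.8 years

A = (K − N₀)/N₀ = (4986 − 669)/669 = 6.4529.
Solve 4986/(1 + 6.4529·e^(−0.138t)) = 4736.7: 1 + 6.4529·e^(−0.138t) = 1.0526, so e^(−0.138t) = 0.00815625.
−0.138·t = ln(0.00815625) = -4.809, so t = 4.809/0.138 = 34.848.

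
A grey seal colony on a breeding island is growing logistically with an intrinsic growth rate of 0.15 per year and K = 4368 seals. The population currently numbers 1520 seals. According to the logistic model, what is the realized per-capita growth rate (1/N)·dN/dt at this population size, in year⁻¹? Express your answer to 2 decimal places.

0.10 per year

(1/N)·dN/dt = r(1 − N/K) = 0.15 × (1 − 1520/4368).
= 0.15 × 0.65201 = 0.097802.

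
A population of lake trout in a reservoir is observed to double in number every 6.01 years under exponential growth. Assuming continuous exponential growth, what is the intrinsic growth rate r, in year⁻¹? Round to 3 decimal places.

r = ln(2)/t_d = 0.6931/6.01 = 0.11533.

0.115 per year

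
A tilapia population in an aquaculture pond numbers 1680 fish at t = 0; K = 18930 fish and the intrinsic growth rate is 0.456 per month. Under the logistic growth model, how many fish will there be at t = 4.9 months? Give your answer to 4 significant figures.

A = (K − N₀)/N₀ = (18930 − 1680)/1680 = 10.268.
N(t) = K/(1 + A·e^(−rt)) = 18930/(1 + 10.268×e^(−0.456×4.9)).
e^(−2.234) = 0.10706; denominator = 1 + 10.268×0.10706 = 2.0992.
N = 18930/2.0992 = 9017.55.

9018 fish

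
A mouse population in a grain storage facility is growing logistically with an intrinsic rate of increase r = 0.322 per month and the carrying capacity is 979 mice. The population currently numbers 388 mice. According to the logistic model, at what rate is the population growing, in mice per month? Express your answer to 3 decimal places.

dN/dt = rN(1 − N/K) = 0.322 × 388 × (1 − 388/979).
1 − 388/979 = 0.60368; dN/dt = 0.322 × 388 × 0.60368 = 75.421.

75.421 mice per month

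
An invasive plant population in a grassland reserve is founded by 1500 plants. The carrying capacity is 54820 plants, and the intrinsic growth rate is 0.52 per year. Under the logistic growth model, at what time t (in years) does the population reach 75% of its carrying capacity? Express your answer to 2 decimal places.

A = (K − N₀)/N₀ = (54820 − 1500)/1500 = 35.547.
Solve 54820/(1 + 35.547·e^(−0.52t)) = 41115: 1 + 35.547·e^(−0.52t) = 1.3333, so e^(−0.52t) = 0.00937734.
−0.52·t = ln(0.00937734) = -4.6695, so t = 4.6695/0.52 = 8.9797.

8.98 years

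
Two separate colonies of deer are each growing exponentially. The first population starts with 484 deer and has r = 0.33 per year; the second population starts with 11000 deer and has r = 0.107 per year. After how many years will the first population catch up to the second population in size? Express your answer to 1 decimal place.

Set 484·e^(0.33t) = 11000·e^(0.107t).
e^((0.33 − 0.107)t) = 11000/484 → e^(0.223·t) = 22.727.
0.223·t = ln(22.727) = 3.1236, so t = 3.1236/0.223 = 14.007.

14.0 years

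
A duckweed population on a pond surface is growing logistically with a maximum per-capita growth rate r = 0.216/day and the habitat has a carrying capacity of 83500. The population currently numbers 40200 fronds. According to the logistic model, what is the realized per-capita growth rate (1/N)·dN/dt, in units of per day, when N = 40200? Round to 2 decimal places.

(1/N)·dN/dt = r(1 − N/K) = 0.216 × (1 − 40200/83500).
= 0.216 × 0.51856 = 0.11201.

0.11 per day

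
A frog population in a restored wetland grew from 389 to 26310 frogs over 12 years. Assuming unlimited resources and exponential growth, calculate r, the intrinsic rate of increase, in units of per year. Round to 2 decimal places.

From N(t) = N₀·e^(rt): e^(r·12) = 26310/389 = 67.635.
r·12 = ln(67.635) = 4.2141, so r = 4.2141/12 = 0.35118.

0.35 per year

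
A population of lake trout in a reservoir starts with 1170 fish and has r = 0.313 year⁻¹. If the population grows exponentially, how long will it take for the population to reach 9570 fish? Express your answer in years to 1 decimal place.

Set N₀·e^(rt) = 9570: e^(0.313·t) = 9570/1170 = 8.1795.
0.313·t = ln(8.1795) = 2.1016, so t = 2.1016/0.313 = 6.7145.

6.7 years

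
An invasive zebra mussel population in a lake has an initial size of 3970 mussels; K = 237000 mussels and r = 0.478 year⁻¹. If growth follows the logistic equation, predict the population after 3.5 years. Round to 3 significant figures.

19700 mussels

A = (K − N₀)/N₀ = (237000 − 3970)/3970 = 58.698.
N(t) = K/(1 + A·e^(−rt)) = 237000/(1 + 58.698×e^(−0.478×3.5)).
e^(−1.673) = 0.18768; denominator = 1 + 58.698×0.18768 = 12.017.
N = 237000/12.017 = 19722.8.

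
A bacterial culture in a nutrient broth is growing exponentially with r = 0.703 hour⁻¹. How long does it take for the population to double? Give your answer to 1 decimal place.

Doubling time t_d = ln(2)/r = 0.6931/0.703 = 0.98598.

1.0 hours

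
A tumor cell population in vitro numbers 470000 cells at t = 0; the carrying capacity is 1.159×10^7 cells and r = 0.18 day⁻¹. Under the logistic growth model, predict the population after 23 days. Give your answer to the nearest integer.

8418512 cells

A = (K − N₀)/N₀ = (1.159×10^7 − 470000)/470000 = 23.66.
N(t) = K/(1 + A·e^(−rt)) = 1.159×10^7/(1 + 23.66×e^(−0.18×23)).
e^(−4.14) = 0.015923; denominator = 1 + 23.66×0.015923 = 1.3767.
N = 1.159×10^7/1.3767 = 8.418512×10^6.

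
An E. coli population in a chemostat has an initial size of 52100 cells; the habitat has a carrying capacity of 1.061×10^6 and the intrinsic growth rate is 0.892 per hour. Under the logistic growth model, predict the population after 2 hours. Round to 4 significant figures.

249500 cells

A = (K − N₀)/N₀ = (1.061×10^6 − 52100)/52100 = 19.365.
N(t) = K/(1 + A·e^(−rt)) = 1.061×10^6/(1 + 19.365×e^(−0.892×2)).
e^(−1.784) = 0.16796; denominator = 1 + 19.365×0.16796 = 4.2526.
N = 1.061×10^6/4.2526 = 249495.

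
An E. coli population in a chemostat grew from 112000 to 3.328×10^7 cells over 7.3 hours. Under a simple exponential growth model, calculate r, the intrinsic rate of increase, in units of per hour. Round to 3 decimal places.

0.780 per hour

From N(t) = N₀·e^(rt): e^(r·7.3) = 3.328×10^7/112000 = 297.14.
r·7.3 = ln(297.14) = 5.6942, so r = 5.6942/7.3 = 0.78003.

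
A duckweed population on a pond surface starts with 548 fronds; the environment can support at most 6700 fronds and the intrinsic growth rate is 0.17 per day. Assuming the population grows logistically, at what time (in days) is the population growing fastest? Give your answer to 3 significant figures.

Logistic growth is fastest at N = K/2 = 3350.
A = (K − N₀)/N₀ = 11.226. Set K/(1 + A·e^(−rt)) = K/2 → A·e^(−rt) = 1.
e^(−0.17t) = 1/11.226 = 0.0890767, so t = ln(11.226)/0.17 = 2.4183/0.17 = 14.225.

14.2 days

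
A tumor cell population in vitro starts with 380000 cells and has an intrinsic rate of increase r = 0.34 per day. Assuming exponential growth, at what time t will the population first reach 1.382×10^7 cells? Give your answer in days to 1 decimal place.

10.6 days

Set N₀·e^(rt) = 1.382×10^7: e^(0.34·t) = 1.382×10^7/380000 = 36.368.
0.34·t = ln(36.368) = 3.5937, so t = 3.5937/0.34 = 10.57.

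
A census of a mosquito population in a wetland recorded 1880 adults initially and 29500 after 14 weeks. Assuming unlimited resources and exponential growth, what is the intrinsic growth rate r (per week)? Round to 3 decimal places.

From N(t) = N₀·e^(rt): e^(r·14) = 29500/1880 = 15.691.
r·14 = ln(15.691) = 2.7531, so r = 2.7531/14 = 0.19665.

0.197 per week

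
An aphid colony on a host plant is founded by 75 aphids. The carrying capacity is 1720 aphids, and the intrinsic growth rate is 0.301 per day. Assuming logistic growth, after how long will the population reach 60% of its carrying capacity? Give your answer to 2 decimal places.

A = (K − N₀)/N₀ = (1720 − 75)/75 = 21.933.
Solve 1720/(1 + 21.933·e^(−0.301t)) = 1032: 1 + 21.933·e^(−0.301t) = 1.6667, so e^(−0.301t) = 0.0303951.
−0.301·t = ln(0.0303951) = -3.4935, so t = 3.4935/0.301 = 11.606.

11.61 days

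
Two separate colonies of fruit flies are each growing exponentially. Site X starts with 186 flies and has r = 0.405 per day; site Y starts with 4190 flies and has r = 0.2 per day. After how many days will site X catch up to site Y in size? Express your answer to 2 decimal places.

15.19 days

Set 186·e^(0.405t) = 4190·e^(0.2t).
e^((0.405 − 0.2)t) = 4190/186 → e^(0.205·t) = 22.527.
0.205·t = ln(22.527) = 3.1147, so t = 3.1147/0.205 = 15.194.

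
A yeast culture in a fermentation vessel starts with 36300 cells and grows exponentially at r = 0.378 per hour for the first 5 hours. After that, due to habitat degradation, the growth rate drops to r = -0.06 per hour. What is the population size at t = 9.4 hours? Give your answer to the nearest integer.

Phase 1: N(5) = 36300·e^(0.378×5) = 36300·e^1.89 = 240283.
Phase 2 runs for 9.4 − 5 = 4.4 hours at r = -0.06.
N(9.4) = 240283·e^(-0.06×4.4) = 240283·e^-0.264 = 184531.

184531 cells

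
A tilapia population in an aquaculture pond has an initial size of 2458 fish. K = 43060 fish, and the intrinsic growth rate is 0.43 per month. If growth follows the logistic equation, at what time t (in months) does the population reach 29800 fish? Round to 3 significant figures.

8.41 months

A = (K − N₀)/N₀ = (43060 − 2458)/2458 = 16.518.
Solve 43060/(1 + 16.518·e^(−0.43t)) = 29800: 1 + 16.518·e^(−0.43t) = 1.445, so e^(−0.43t) = 0.0269378.
−0.43·t = ln(0.0269378) = -3.6142, so t = 3.6142/0.43 = 8.4052.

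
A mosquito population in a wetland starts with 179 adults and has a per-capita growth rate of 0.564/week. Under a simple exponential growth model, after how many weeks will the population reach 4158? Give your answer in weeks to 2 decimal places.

5.58 weeks

Set N₀·e^(rt) = 4158: e^(0.564·t) = 4158/179 = 23.229.
0.564·t = ln(23.229) = 3.1454, so t = 3.1454/0.564 = 5.577.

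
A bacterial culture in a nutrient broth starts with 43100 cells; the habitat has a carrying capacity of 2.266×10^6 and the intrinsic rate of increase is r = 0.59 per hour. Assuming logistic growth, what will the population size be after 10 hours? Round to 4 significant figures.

A = (K − N₀)/N₀ = (2.266×10^6 − 43100)/43100 = 51.575.
N(t) = K/(1 + A·e^(−rt)) = 2.266×10^6/(1 + 51.575×e^(−0.59×10)).
e^(−5.9) = 0.0027394; denominator = 1 + 51.575×0.0027394 = 1.1413.
N = 2.266×10^6/1.1413 = 1.985476×10^6.

1985000 cells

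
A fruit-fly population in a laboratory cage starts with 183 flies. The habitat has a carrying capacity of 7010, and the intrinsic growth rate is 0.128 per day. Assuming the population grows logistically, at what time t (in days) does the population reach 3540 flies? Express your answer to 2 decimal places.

A = (K − N₀)/N₀ = (7010 − 183)/183 = 37.306.
Solve 7010/(1 + 37.306·e^(−0.128t)) = 3540: 1 + 37.306·e^(−0.128t) = 1.9802, so e^(−0.128t) = 0.0262753.
−0.128·t = ln(0.0262753) = -3.6391, so t = 3.6391/0.128 = 28.431.

28.43 days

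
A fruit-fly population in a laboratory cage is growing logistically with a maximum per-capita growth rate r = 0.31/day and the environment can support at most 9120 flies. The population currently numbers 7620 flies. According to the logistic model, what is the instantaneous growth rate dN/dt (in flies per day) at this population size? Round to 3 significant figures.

389 flies per day

dN/dt = rN(1 − N/K) = 0.31 × 7620 × (1 − 7620/9120).
1 − 7620/9120 = 0.16447; dN/dt = 0.31 × 7620 × 0.16447 = 388.52.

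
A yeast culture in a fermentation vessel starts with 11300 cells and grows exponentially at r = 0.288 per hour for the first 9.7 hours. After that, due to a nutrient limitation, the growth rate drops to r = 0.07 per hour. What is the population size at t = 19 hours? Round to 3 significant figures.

354000 cells

Phase 1: N(9.7) = 11300·e^(0.288×9.7) = 11300·e^2.794 = 184639.
Phase 2 runs for 19 − 9.7 = 9.3 hours at r = 0.07.
N(19) = 184639·e^(0.07×9.3) = 184639·e^0.651 = 354037.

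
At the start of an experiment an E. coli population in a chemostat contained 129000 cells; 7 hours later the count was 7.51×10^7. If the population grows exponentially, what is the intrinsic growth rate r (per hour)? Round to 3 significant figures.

0.910 per hour

From N(t) = N₀·e^(rt): e^(r·7) = 7.51×10^7/129000 = 582.17.
r·7 = ln(582.17) = 6.3668, so r = 6.3668/7 = 0.90954.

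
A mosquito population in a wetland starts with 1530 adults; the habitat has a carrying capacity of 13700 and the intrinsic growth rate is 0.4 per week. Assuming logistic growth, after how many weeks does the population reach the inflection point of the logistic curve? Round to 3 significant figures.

5.18 weeks

Logistic growth is fastest at N = K/2 = 6850.
A = (K − N₀)/N₀ = 7.9542. Set K/(1 + A·e^(−rt)) = K/2 → A·e^(−rt) = 1.
e^(−0.4t) = 1/7.9542 = 0.125719, so t = ln(7.9542)/0.4 = 2.0737/0.4 = 5.1843.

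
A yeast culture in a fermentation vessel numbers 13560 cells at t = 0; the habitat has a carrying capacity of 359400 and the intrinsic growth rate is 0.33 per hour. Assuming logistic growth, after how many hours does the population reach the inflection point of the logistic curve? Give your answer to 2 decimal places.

Logistic growth is fastest at N = K/2 = 179700.
A = (K − N₀)/N₀ = 25.504. Set K/(1 + A·e^(−rt)) = K/2 → A·e^(−rt) = 1.
e^(−0.33t) = 1/25.504 = 0.0392089, so t = ln(25.504)/0.33 = 3.2389/0.33 = 9.8147.

9.81 hours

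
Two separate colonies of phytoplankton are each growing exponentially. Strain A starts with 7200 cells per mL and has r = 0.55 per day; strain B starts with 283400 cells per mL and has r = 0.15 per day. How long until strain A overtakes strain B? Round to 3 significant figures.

9.18 days

Set 7200·e^(0.55t) = 283400·e^(0.15t).
e^((0.55 − 0.15)t) = 283400/7200 → e^(0.4·t) = 39.361.
0.4·t = ln(39.361) = 3.6728, so t = 3.6728/0.4 = 9.1819.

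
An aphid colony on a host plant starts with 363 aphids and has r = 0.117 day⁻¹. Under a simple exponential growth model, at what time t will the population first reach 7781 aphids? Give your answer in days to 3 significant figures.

26.2 days

Set N₀·e^(rt) = 7781: e^(0.117·t) = 7781/363 = 21.435.
0.117·t = ln(21.435) = 3.065, so t = 3.065/0.117 = 26.197.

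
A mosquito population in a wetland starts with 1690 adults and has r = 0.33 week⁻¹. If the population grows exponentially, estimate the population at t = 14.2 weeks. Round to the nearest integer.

183227 adults

N(t) = N₀·e^(rt) = 1690 × e^(0.33×14.2) = 1690 × e^4.686.
e^4.686 ≈ 108.42, so N ≈ 1690 × 108.42 = 183227.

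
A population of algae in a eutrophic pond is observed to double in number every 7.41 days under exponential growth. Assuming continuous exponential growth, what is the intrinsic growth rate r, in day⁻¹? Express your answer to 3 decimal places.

r = ln(2)/t_d = 0.6931/7.41 = 0.093542.

0.094 per day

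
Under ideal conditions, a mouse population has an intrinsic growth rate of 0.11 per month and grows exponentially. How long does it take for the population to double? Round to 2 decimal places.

6.30 months

Doubling time t_d = ln(2)/r = 0.6931/0.11 = 6.3013.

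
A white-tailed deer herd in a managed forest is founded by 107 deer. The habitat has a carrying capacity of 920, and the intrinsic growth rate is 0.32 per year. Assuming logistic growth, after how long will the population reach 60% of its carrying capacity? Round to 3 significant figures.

7.60 years

A = (K − N₀)/N₀ = (920 − 107)/107 = 7.5981.
Solve 920/(1 + 7.5981·e^(−0.32t)) = 552: 1 + 7.5981·e^(−0.32t) = 1.6667, so e^(−0.32t) = 0.0877409.
−0.32·t = ln(0.0877409) = -2.4334, so t = 2.4334/0.32 = 7.6043.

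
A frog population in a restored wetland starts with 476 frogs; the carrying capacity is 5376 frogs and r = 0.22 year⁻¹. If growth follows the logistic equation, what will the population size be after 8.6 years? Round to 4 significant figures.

A = (K − N₀)/N₀ = (5376 − 476)/476 = 10.294.
N(t) = K/(1 + A·e^(−rt)) = 5376/(1 + 10.294×e^(−0.22×8.6)).
e^(−1.892) = 0.15077; denominator = 1 + 10.294×0.15077 = 2.552.
N = 5376/2.552 = 2106.55.

2107 frogs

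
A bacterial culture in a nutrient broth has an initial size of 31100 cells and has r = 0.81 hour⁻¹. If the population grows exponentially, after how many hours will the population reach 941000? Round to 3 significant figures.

4.21 hours

Set N₀·e^(rt) = 941000: e^(0.81·t) = 941000/31100 = 30.257.
0.81·t = ln(30.257) = 3.4097, so t = 3.4097/0.81 = 4.2095.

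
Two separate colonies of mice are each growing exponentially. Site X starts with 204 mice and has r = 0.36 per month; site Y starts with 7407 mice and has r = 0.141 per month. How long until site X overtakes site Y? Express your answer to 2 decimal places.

16.40 months

Set 204·e^(0.36t) = 7407·e^(0.141t).
e^((0.36 − 0.141)t) = 7407/204 → e^(0.219·t) = 36.309.
0.219·t = ln(36.309) = 3.5921, so t = 3.5921/0.219 = 16.402.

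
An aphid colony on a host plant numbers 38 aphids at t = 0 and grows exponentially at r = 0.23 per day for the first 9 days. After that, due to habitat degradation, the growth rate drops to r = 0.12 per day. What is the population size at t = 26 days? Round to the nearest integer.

Phase 1: N(9) = 38·e^(0.23×9) = 38·e^2.07 = 301.143.
Phase 2 runs for 26 − 9 = 17 days at r = 0.12.
N(26) = 301.143·e^(0.12×17) = 301.143·e^2.04 = 2315.98.

2316 aphids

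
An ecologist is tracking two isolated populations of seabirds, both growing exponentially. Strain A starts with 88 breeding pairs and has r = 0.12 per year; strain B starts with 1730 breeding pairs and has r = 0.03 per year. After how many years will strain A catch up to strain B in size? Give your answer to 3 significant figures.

33.1 years

Set 88·e^(0.12t) = 1730·e^(0.03t).
e^((0.12 − 0.03)t) = 1730/88 → e^(0.09·t) = 19.659.
0.09·t = ln(19.659) = 2.9785, so t = 2.9785/0.09 = 33.095.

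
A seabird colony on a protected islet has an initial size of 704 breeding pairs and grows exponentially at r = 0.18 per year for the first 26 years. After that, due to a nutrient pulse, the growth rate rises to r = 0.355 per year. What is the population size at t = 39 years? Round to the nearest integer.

Phase 1: N(26) = 704·e^(0.18×26) = 704·e^4.68 = 75870.1.
Phase 2 runs for 39 − 26 = 13 years at r = 0.355.
N(39) = 75870.1·e^(0.355×13) = 75870.1·e^4.615 = 7.66196×10^6.

7661960 breeding pairs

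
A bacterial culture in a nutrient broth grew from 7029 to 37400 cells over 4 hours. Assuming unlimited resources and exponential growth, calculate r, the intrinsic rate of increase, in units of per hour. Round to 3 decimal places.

From N(t) = N₀·e^(rt): e^(r·4) = 37400/7029 = 5.3208.
r·4 = ln(5.3208) = 1.6716, so r = 1.6716/4 = 0.41791.

0.418 per hour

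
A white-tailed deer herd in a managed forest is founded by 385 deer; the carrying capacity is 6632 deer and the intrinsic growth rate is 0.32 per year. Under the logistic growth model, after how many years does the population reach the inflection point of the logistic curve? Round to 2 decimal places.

8.71 years

Logistic growth is fastest at N = K/2 = 3316.
A = (K − N₀)/N₀ = 16.226. Set K/(1 + A·e^(−rt)) = K/2 → A·e^(−rt) = 1.
e^(−0.32t) = 1/16.226 = 0.0616296, so t = ln(16.226)/0.32 = 2.7866/0.32 = 8.7082.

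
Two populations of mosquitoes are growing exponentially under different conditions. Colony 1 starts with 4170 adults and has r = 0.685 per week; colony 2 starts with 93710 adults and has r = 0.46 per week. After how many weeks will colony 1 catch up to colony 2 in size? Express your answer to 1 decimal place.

Set 4170·e^(0.685t) = 93710·e^(0.46t).
e^((0.685 − 0.46)t) = 93710/4170 → e^(0.225·t) = 22.472.
0.225·t = ln(22.472) = 3.1123, so t = 3.1123/0.225 = 13.832.

13.8 weeks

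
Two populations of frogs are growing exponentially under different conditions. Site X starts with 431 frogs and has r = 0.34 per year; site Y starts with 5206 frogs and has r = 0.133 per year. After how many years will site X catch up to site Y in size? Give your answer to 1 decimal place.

Set 431·e^(0.34t) = 5206·e^(0.133t).
e^((0.34 − 0.133)t) = 5206/431 → e^(0.207·t) = 12.079.
0.207·t = ln(12.079) = 2.4915, so t = 2.4915/0.207 = 12.036.

12.0 years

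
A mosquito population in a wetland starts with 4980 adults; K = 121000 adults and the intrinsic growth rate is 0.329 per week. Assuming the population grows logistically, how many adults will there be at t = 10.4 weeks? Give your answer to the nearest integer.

68715 adults

A = (K − N₀)/N₀ = (121000 − 4980)/4980 = 23.297.
N(t) = K/(1 + A·e^(−rt)) = 121000/(1 + 23.297×e^(−0.329×10.4)).
e^(−3.422) = 0.03266; denominator = 1 + 23.297×0.03266 = 1.7609.
N = 121000/1.7609 = 68715.3.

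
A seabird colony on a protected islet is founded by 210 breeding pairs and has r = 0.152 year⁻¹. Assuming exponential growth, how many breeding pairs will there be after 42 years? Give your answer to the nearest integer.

N(t) = N₀·e^(rt) = 210 × e^(0.152×42) = 210 × e^6.384.
e^6.384 ≈ 592.29, so N ≈ 210 × 592.29 = 124381.

124381 breeding pairs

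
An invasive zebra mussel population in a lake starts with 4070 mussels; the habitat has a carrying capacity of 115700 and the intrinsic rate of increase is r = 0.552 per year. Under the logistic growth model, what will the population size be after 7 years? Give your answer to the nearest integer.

73435 mussels

A = (K − N₀)/N₀ = (115700 − 4070)/4070 = 27.428.
N(t) = K/(1 + A·e^(−rt)) = 115700/(1 + 27.428×e^(−0.552×7)).
e^(−3.864) = 0.020984; denominator = 1 + 27.428×0.020984 = 1.5755.
N = 115700/1.5755 = 73435.3.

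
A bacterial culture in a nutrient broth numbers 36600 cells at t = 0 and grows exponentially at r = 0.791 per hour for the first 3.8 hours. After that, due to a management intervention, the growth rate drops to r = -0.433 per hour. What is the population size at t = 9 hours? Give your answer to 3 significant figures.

77800 cells

Phase 1: N(3.8) = 36600·e^(0.791×3.8) = 36600·e^3.006 = 739407.
Phase 2 runs for 9 − 3.8 = 5.2 hours at r = -0.433.
N(9) = 739407·e^(-0.433×5.2) = 739407·e^-2.252 = 77808.3.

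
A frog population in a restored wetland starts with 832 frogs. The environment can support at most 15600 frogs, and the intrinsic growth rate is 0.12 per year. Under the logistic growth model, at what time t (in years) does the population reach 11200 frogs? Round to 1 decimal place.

A = (K − N₀)/N₀ = (15600 − 832)/832 = 17.75.
Solve 15600/(1 + 17.75·e^(−0.12t)) = 11200: 1 + 17.75·e^(−0.12t) = 1.3929, so e^(−0.12t) = 0.0221328.
−0.12·t = ln(0.0221328) = -3.8107, so t = 3.8107/0.12 = 31.756.

31.8 years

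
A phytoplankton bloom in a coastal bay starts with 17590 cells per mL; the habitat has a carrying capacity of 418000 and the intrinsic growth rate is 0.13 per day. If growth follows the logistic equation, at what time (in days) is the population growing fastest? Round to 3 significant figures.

24.0 days

Logistic growth is fastest at N = K/2 = 209000.
A = (K − N₀)/N₀ = 22.764. Set K/(1 + A·e^(−rt)) = K/2 → A·e^(−rt) = 1.
e^(−0.13t) = 1/22.764 = 0.04393, so t = ln(22.764)/0.13 = 3.1252/0.13 = 24.04.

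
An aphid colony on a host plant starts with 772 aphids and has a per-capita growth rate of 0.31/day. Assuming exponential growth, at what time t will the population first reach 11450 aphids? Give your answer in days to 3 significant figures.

Set N₀·e^(rt) = 11450: e^(0.31·t) = 11450/772 = 14.832.
0.31·t = ln(14.832) = 2.6968, so t = 2.6968/0.31 = 8.6992.

8.70 days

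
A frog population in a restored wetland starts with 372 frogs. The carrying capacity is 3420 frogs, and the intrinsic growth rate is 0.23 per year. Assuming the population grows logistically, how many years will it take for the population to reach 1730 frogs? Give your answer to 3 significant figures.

A = (K − N₀)/N₀ = (3420 − 372)/372 = 8.1935.
Solve 3420/(1 + 8.1935·e^(−0.23t)) = 1730: 1 + 8.1935·e^(−0.23t) = 1.9769, so e^(−0.23t) = 0.119225.
−0.23·t = ln(0.119225) = -2.1267, so t = 2.1267/0.23 = 9.2467.

9.25 years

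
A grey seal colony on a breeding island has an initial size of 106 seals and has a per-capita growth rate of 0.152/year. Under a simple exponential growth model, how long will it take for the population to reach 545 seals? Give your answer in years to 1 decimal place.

10.8 years

Set N₀·e^(rt) = 545: e^(0.152·t) = 545/106 = 5.1415.
0.152·t = ln(5.1415) = 1.6373, so t = 1.6373/0.152 = 10.772.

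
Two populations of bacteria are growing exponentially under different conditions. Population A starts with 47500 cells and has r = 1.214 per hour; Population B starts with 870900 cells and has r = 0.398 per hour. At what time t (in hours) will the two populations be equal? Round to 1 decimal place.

3.6 hours

Set 47500·e^(1.214t) = 870900·e^(0.398t).
e^((1.214 − 0.398)t) = 870900/47500 → e^(0.816·t) = 18.335.
0.816·t = ln(18.335) = 2.9088, so t = 2.9088/0.816 = 3.5647.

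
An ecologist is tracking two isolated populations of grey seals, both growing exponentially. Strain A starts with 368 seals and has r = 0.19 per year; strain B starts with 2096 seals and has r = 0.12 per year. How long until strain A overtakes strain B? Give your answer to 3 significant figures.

Set 368·e^(0.19t) = 2096·e^(0.12t).
e^((0.19 − 0.12)t) = 2096/368 → e^(0.07·t) = 5.6957.
0.07·t = ln(5.6957) = 1.7397, so t = 1.7397/0.07 = 24.853.

24.9 years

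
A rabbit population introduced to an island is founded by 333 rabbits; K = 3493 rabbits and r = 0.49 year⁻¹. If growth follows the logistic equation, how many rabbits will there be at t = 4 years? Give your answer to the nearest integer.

1495 rabbits

A = (K − N₀)/N₀ = (3493 − 333)/333 = 9.4895.
N(t) = K/(1 + A·e^(−rt)) = 3493/(1 + 9.4895×e^(−0.49×4)).
e^(−1.96) = 0.14086; denominator = 1 + 9.4895×0.14086 = 2.3367.
N = 3493/2.3367 = 1494.86.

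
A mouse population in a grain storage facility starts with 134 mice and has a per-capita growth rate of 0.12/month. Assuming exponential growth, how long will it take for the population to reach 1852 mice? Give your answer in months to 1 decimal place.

21.9 months

Set N₀·e^(rt) = 1852: e^(0.12·t) = 1852/134 = 13.821.
0.12·t = ln(13.821) = 2.6262, so t = 2.6262/0.12 = 21.885.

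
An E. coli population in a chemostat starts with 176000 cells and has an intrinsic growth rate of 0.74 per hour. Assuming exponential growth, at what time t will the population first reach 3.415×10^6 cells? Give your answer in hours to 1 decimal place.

Set N₀·e^(rt) = 3.415×10^6: e^(0.74·t) = 3.415×10^6/176000 = 19.403.
0.74·t = ln(19.403) = 2.9654, so t = 2.9654/0.74 = 4.0074.

4.0 hours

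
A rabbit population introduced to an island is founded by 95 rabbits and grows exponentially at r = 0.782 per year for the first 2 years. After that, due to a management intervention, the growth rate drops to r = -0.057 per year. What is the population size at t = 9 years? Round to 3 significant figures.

305 rabbits

Phase 1: N(2) = 95·e^(0.782×2) = 95·e^1.564 = 453.9.
Phase 2 runs for 9 − 2 = 7 years at r = -0.057.
N(9) = 453.9·e^(-0.057×7) = 453.9·e^-0.399 = 304.563.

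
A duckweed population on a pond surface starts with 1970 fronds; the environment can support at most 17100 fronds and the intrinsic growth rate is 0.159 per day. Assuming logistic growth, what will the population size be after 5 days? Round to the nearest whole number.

A = (K − N₀)/N₀ = (17100 − 1970)/1970 = 7.6802.
N(t) = K/(1 + A·e^(−rt)) = 17100/(1 + 7.6802×e^(−0.159×5)).
e^(−0.795) = 0.45158; denominator = 1 + 7.6802×0.45158 = 4.4682.
N = 17100/4.4682 = 3827.01.

3827 fronds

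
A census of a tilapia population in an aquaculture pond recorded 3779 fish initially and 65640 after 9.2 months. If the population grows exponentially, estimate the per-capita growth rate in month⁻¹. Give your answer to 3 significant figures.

From N(t) = N₀·e^(rt): e^(r·9.2) = 65640/3779 = 17.37.
r·9.2 = ln(17.37) = 2.8547, so r = 2.8547/9.2 = 0.3103.

0.310 per month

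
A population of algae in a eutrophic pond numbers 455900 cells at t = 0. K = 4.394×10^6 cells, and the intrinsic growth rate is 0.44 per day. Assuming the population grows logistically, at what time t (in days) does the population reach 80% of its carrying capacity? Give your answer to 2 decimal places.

A = (K − N₀)/N₀ = (4.394×10^6 − 455900)/455900 = 8.6381.
Solve 4.394×10^6/(1 + 8.6381·e^(−0.44t)) = 3.5152×10^6: 1 + 8.6381·e^(−0.44t) = 1.25, so e^(−0.44t) = 0.0289416.
−0.44·t = ln(0.0289416) = -3.5425, so t = 3.5425/0.44 = 8.0511.

8.05 days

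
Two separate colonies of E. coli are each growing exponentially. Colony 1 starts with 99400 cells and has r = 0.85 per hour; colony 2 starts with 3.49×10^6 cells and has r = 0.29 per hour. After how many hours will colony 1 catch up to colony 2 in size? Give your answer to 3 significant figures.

Set 99400·e^(0.85t) = 3.49×10^6·e^(0.29t).
e^((0.85 − 0.29)t) = 3.49×10^6/99400 → e^(0.56·t) = 35.111.
0.56·t = ln(35.111) = 3.5585, so t = 3.5585/0.56 = 6.3545.

6.35 hours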